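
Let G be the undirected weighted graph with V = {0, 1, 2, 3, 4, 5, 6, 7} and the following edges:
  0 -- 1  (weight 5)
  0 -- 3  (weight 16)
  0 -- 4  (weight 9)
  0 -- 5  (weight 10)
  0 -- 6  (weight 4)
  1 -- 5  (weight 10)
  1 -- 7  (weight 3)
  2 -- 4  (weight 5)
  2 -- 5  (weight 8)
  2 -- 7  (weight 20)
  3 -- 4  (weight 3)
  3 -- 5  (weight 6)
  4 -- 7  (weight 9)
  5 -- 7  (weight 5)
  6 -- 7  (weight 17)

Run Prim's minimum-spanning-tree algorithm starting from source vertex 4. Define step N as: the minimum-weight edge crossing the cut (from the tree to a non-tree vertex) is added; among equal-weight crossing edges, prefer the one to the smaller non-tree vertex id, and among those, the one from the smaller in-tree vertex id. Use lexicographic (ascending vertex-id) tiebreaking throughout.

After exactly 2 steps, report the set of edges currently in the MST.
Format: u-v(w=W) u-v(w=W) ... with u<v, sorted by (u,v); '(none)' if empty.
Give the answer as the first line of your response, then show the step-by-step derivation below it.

2-4(w=5) 3-4(w=3)

step 1: add edge 3-4 (w=3); MST = {3-4(w=3)}
step 2: add edge 2-4 (w=5); MST = {2-4(w=5) 3-4(w=3)}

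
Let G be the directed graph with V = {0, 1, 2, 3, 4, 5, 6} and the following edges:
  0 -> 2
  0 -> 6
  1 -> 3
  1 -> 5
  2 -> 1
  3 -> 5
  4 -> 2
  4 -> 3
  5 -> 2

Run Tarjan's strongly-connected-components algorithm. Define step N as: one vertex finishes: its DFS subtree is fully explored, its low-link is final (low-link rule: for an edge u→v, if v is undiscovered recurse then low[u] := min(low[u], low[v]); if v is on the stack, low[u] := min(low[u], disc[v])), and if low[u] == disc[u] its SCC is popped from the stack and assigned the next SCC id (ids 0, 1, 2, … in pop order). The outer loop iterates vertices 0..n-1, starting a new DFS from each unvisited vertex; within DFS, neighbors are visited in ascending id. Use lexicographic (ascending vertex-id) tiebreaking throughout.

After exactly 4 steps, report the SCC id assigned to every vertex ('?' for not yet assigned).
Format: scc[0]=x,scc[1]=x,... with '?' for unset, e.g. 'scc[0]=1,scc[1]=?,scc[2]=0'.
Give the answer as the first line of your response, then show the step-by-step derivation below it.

scc[0]=?,scc[1]=0,scc[2]=0,scc[3]=0,scc[4]=?,scc[5]=0,scc[6]=?

step 1: low=(low[0]=0,low[1]=2,low[2]=1,low[3]=3,low[4]=?,low[5]=1,low[6]=?); scc=(scc[0]=?,scc[1]=?,scc[2]=?,scc[3]=?,scc[4]=?,scc[5]=?,scc[6]=?)
step 2: low=(low[0]=0,low[1]=2,low[2]=1,low[3]=1,low[4]=?,low[5]=1,low[6]=?); scc=(scc[0]=?,scc[1]=?,scc[2]=?,scc[3]=?,scc[4]=?,scc[5]=?,scc[6]=?)
step 3: low=(low[0]=0,low[1]=1,low[2]=1,low[3]=1,low[4]=?,low[5]=1,low[6]=?); scc=(scc[0]=?,scc[1]=?,scc[2]=?,scc[3]=?,scc[4]=?,scc[5]=?,scc[6]=?)
step 4: low=(low[0]=0,low[1]=1,low[2]=1,low[3]=1,low[4]=?,low[5]=1,low[6]=?); scc=(scc[0]=?,scc[1]=0,scc[2]=0,scc[3]=0,scc[4]=?,scc[5]=0,scc[6]=?)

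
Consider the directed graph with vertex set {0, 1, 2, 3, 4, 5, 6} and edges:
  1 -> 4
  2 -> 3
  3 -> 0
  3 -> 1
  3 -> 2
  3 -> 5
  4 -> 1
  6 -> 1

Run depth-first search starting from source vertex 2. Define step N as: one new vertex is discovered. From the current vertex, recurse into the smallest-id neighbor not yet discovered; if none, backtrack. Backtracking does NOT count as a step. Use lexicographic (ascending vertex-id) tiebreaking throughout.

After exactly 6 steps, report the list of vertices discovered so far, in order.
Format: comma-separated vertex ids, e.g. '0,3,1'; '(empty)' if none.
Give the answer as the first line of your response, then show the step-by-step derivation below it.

2,3,0,1,4,5

step 1: discover 2; path=2; order=2
step 2: discover 3; path=2>3; order=2,3
step 3: discover 0; path=2>3>0; order=2,3,0
step 4: discover 1; path=2>3>1; order=2,3,0,1
step 5: discover 4; path=2>3>1>4; order=2,3,0,1,4
step 6: discover 5; path=2>3>5; order=2,3,0,1,4,5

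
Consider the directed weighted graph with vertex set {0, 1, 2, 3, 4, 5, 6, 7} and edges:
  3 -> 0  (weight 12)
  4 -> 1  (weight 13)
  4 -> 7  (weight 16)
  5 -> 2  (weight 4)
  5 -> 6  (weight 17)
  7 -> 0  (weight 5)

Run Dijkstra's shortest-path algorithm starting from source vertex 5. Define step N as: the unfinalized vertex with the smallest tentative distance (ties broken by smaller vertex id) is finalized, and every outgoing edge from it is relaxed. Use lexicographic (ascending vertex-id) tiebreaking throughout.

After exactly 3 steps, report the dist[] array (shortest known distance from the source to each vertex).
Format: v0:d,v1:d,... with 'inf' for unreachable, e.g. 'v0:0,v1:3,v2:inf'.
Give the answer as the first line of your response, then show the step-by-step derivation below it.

v0:inf,v1:inf,v2:4,v3:inf,v4:inf,v5:0,v6:17,v7:inf

step 1: dist = v0:inf,v1:inf,v2:4,v3:inf,v4:inf,v5:0,v6:17,v7:inf
step 2: dist = v0:inf,v1:inf,v2:4,v3:inf,v4:inf,v5:0,v6:17,v7:inf
step 3: dist = v0:inf,v1:inf,v2:4,v3:inf,v4:inf,v5:0,v6:17,v7:inf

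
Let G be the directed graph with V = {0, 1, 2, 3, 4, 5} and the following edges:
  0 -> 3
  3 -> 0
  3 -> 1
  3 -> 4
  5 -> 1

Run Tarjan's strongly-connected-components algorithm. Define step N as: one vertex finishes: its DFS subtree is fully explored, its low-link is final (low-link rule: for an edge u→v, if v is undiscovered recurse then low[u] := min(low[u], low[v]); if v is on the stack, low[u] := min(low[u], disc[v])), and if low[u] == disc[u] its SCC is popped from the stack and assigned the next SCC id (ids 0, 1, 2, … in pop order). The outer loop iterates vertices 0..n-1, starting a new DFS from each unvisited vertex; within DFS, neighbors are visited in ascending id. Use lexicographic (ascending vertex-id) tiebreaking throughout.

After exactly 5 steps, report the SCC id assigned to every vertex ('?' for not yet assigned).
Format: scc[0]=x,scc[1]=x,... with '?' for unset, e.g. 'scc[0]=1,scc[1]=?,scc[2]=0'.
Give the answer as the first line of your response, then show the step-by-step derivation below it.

scc[0]=2,scc[1]=0,scc[2]=3,scc[3]=2,scc[4]=1,scc[5]=?

step 1: low=(low[0]=0,low[1]=2,low[2]=?,low[3]=0,low[4]=?,low[5]=?); scc=(scc[0]=?,scc[1]=0,scc[2]=?,scc[3]=?,scc[4]=?,scc[5]=?)
step 2: low=(low[0]=0,low[1]=2,low[2]=?,low[3]=0,low[4]=3,low[5]=?); scc=(scc[0]=?,scc[1]=0,scc[2]=?,scc[3]=?,scc[4]=1,scc[5]=?)
step 3: low=(low[0]=0,low[1]=2,low[2]=?,low[3]=0,low[4]=3,low[5]=?); scc=(scc[0]=?,scc[1]=0,scc[2]=?,scc[3]=?,scc[4]=1,scc[5]=?)
step 4: low=(low[0]=0,low[1]=2,low[2]=?,low[3]=0,low[4]=3,low[5]=?); scc=(scc[0]=2,scc[1]=0,scc[2]=?,scc[3]=2,scc[4]=1,scc[5]=?)
step 5: low=(low[0]=0,low[1]=2,low[2]=4,low[3]=0,low[4]=3,low[5]=?); scc=(scc[0]=2,scc[1]=0,scc[2]=3,scc[3]=2,scc[4]=1,scc[5]=?)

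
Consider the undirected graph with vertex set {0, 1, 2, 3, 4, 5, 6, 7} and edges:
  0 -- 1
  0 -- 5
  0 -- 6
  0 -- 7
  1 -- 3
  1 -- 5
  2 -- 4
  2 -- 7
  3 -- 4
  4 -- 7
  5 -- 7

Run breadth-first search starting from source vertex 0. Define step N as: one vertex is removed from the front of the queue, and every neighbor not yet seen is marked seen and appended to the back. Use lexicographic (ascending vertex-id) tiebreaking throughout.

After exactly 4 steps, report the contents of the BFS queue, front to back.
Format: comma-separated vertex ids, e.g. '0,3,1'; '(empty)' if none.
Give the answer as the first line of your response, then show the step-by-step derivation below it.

7,3

step 1: dequeue 0; queue=[1,5,6,7]; order=0
step 2: dequeue 1; queue=[5,6,7,3]; order=0,1
step 3: dequeue 5; queue=[6,7,3]; order=0,1,5
step 4: dequeue 6; queue=[7,3]; order=0,1,5,6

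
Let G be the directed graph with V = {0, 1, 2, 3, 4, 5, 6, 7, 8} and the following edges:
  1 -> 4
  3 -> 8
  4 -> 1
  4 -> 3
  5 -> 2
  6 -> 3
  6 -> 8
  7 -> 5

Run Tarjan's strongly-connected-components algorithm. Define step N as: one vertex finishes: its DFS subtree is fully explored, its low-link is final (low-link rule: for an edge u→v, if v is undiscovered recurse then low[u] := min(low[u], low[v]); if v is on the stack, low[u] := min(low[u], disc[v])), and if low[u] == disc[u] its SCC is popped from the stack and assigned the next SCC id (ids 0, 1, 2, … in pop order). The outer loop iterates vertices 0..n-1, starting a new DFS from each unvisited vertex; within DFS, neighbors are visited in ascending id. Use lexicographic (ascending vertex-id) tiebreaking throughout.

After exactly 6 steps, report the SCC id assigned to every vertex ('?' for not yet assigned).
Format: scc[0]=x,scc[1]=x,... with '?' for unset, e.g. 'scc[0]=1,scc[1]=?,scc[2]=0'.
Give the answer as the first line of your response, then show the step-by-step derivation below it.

scc[0]=0,scc[1]=3,scc[2]=4,scc[3]=2,scc[4]=3,scc[5]=?,scc[6]=?,scc[7]=?,scc[8]=1

step 1: low=(low[0]=0,low[1]=?,low[2]=?,low[3]=?,low[4]=?,low[5]=?,low[6]=?,low[7]=?,low[8]=?); scc=(scc[0]=0,scc[1]=?,scc[2]=?,scc[3]=?,scc[4]=?,scc[5]=?,scc[6]=?,scc[7]=?,scc[8]=?)
step 2: low=(low[0]=0,low[1]=1,low[2]=?,low[3]=3,low[4]=1,low[5]=?,low[6]=?,low[7]=?,low[8]=4); scc=(scc[0]=0,scc[1]=?,scc[2]=?,scc[3]=?,scc[4]=?,scc[5]=?,scc[6]=?,scc[7]=?,scc[8]=1)
step 3: low=(low[0]=0,low[1]=1,low[2]=?,low[3]=3,low[4]=1,low[5]=?,low[6]=?,low[7]=?,low[8]=4); scc=(scc[0]=0,scc[1]=?,scc[2]=?,scc[3]=2,scc[4]=?,scc[5]=?,scc[6]=?,scc[7]=?,scc[8]=1)
step 4: low=(low[0]=0,low[1]=1,low[2]=?,low[3]=3,low[4]=1,low[5]=?,low[6]=?,low[7]=?,low[8]=4); scc=(scc[0]=0,scc[1]=?,scc[2]=?,scc[3]=2,scc[4]=?,scc[5]=?,scc[6]=?,scc[7]=?,scc[8]=1)
step 5: low=(low[0]=0,low[1]=1,low[2]=?,low[3]=3,low[4]=1,low[5]=?,low[6]=?,low[7]=?,low[8]=4); scc=(scc[0]=0,scc[1]=3,scc[2]=?,scc[3]=2,scc[4]=3,scc[5]=?,scc[6]=?,scc[7]=?,scc[8]=1)
step 6: low=(low[0]=0,low[1]=1,low[2]=5,low[3]=3,low[4]=1,low[5]=?,low[6]=?,low[7]=?,low[8]=4); scc=(scc[0]=0,scc[1]=3,scc[2]=4,scc[3]=2,scc[4]=3,scc[5]=?,scc[6]=?,scc[7]=?,scc[8]=1)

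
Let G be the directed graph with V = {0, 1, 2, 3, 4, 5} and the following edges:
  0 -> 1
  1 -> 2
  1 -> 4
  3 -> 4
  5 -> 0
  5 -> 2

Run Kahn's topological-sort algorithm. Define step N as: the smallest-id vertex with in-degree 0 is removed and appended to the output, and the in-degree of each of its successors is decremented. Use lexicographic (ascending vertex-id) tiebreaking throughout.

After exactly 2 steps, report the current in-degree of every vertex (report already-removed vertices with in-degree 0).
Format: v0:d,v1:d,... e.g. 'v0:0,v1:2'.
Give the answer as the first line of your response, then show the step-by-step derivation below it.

v0:0,v1:1,v2:1,v3:0,v4:1,v5:0

step 1: output 3; order=[3]; indeg=(1,1,2,0,1,0)
step 2: output 5; order=[3,5]; indeg=(0,1,1,0,1,0)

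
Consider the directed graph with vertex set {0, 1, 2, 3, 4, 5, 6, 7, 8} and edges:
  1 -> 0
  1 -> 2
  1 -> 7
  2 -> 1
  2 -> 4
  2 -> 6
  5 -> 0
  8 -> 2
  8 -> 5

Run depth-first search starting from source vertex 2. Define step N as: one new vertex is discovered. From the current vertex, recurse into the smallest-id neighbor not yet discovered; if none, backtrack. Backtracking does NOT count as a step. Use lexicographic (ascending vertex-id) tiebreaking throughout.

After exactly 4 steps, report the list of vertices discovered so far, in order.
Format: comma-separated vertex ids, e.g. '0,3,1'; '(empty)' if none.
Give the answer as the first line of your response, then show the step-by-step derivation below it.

2,1,0,7

step 1: discover 2; path=2; order=2
step 2: discover 1; path=2>1; order=2,1
step 3: discover 0; path=2>1>0; order=2,1,0
step 4: discover 7; path=2>1>7; order=2,1,0,7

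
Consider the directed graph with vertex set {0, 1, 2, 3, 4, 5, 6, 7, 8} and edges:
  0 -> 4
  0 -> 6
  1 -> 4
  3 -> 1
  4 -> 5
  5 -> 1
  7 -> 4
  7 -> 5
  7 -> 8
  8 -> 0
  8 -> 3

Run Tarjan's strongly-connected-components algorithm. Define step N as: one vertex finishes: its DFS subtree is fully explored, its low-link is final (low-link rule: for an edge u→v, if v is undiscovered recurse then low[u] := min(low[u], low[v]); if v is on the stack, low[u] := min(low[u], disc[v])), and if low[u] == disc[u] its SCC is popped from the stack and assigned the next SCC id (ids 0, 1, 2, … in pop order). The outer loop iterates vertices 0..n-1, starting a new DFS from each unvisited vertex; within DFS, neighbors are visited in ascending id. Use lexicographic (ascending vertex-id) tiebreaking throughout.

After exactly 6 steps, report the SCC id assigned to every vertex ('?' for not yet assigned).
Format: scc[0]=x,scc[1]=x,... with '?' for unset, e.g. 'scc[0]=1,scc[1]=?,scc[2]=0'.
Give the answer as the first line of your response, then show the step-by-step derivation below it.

scc[0]=2,scc[1]=0,scc[2]=3,scc[3]=?,scc[4]=0,scc[5]=0,scc[6]=1,scc[7]=?,scc[8]=?

step 1: low=(low[0]=0,low[1]=1,low[2]=?,low[3]=?,low[4]=1,low[5]=2,low[6]=?,low[7]=?,low[8]=?); scc=(scc[0]=?,scc[1]=?,scc[2]=?,scc[3]=?,scc[4]=?,scc[5]=?,scc[6]=?,scc[7]=?,scc[8]=?)
step 2: low=(low[0]=0,low[1]=1,low[2]=?,low[3]=?,low[4]=1,low[5]=1,low[6]=?,low[7]=?,low[8]=?); scc=(scc[0]=?,scc[1]=?,scc[2]=?,scc[3]=?,scc[4]=?,scc[5]=?,scc[6]=?,scc[7]=?,scc[8]=?)
step 3: low=(low[0]=0,low[1]=1,low[2]=?,low[3]=?,low[4]=1,low[5]=1,low[6]=?,low[7]=?,low[8]=?); scc=(scc[0]=?,scc[1]=0,scc[2]=?,scc[3]=?,scc[4]=0,scc[5]=0,scc[6]=?,scc[7]=?,scc[8]=?)
step 4: low=(low[0]=0,low[1]=1,low[2]=?,low[3]=?,low[4]=1,low[5]=1,low[6]=4,low[7]=?,low[8]=?); scc=(scc[0]=?,scc[1]=0,scc[2]=?,scc[3]=?,scc[4]=0,scc[5]=0,scc[6]=1,scc[7]=?,scc[8]=?)
step 5: low=(low[0]=0,low[1]=1,low[2]=?,low[3]=?,low[4]=1,low[5]=1,low[6]=4,low[7]=?,low[8]=?); scc=(scc[0]=2,scc[1]=0,scc[2]=?,scc[3]=?,scc[4]=0,scc[5]=0,scc[6]=1,scc[7]=?,scc[8]=?)
step 6: low=(low[0]=0,low[1]=1,low[2]=5,low[3]=?,low[4]=1,low[5]=1,low[6]=4,low[7]=?,low[8]=?); scc=(scc[0]=2,scc[1]=0,scc[2]=3,scc[3]=?,scc[4]=0,scc[5]=0,scc[6]=1,scc[7]=?,scc[8]=?)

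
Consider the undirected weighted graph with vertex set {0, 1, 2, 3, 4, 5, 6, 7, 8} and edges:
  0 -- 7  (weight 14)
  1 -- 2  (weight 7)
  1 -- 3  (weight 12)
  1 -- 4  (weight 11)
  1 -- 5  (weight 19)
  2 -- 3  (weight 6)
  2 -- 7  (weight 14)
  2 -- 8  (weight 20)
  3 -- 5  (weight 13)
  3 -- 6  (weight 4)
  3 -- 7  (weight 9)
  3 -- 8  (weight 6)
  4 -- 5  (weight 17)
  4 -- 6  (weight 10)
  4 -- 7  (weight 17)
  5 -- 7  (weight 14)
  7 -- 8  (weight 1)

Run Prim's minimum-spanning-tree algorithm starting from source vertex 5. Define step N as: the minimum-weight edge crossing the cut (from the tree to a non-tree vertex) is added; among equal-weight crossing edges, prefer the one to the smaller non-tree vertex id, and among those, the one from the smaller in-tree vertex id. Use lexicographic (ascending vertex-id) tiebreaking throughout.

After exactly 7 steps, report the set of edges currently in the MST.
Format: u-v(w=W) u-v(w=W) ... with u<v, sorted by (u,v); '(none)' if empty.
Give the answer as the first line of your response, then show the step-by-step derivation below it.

1-2(w=7) 2-3(w=6) 3-5(w=13) 3-6(w=4) 3-8(w=6) 4-6(w=10) 7-8(w=1)

step 1: add edge 3-5 (w=13); MST = {3-5(w=13)}
step 2: add edge 3-6 (w=4); MST = {3-5(w=13) 3-6(w=4)}
step 3: add edge 2-3 (w=6); MST = {2-3(w=6) 3-5(w=13) 3-6(w=4)}
step 4: add edge 3-8 (w=6); MST = {2-3(w=6) 3-5(w=13) 3-6(w=4) 3-8(w=6)}
step 5: add edge 7-8 (w=1); MST = {2-3(w=6) 3-5(w=13) 3-6(w=4) 3-8(w=6) 7-8(w=1)}
step 6: add edge 1-2 (w=7); MST = {1-2(w=7) 2-3(w=6) 3-5(w=13) 3-6(w=4) 3-8(w=6) 7-8(w=1)}
step 7: add edge 4-6 (w=10); MST = {1-2(w=7) 2-3(w=6) 3-5(w=13) 3-6(w=4) 3-8(w=6) 4-6(w=10) 7-8(w=1)}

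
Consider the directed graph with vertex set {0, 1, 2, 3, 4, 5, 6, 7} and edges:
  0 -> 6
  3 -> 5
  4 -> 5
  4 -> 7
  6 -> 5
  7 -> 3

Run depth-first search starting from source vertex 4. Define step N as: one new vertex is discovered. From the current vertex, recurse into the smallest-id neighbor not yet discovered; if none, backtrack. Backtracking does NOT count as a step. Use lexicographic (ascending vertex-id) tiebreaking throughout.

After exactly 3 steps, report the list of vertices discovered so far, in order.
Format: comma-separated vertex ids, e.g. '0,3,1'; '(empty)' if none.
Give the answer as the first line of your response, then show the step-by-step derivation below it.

4,5,7

step 1: discover 4; path=4; order=4
step 2: discover 5; path=4>5; order=4,5
step 3: discover 7; path=4>7; order=4,5,7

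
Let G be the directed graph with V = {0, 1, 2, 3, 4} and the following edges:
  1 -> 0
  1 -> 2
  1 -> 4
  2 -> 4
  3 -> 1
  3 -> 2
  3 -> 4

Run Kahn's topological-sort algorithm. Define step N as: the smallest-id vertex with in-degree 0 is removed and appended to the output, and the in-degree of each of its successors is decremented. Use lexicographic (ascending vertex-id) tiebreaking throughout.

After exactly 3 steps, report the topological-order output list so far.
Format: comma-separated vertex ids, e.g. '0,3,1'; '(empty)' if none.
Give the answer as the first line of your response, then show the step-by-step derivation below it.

3,1,0

step 1: output 3; order=[3]; indeg=(1,0,1,0,2)
step 2: output 1; order=[3,1]; indeg=(0,0,0,0,1)
step 3: output 0; order=[3,1,0]; indeg=(0,0,0,0,1)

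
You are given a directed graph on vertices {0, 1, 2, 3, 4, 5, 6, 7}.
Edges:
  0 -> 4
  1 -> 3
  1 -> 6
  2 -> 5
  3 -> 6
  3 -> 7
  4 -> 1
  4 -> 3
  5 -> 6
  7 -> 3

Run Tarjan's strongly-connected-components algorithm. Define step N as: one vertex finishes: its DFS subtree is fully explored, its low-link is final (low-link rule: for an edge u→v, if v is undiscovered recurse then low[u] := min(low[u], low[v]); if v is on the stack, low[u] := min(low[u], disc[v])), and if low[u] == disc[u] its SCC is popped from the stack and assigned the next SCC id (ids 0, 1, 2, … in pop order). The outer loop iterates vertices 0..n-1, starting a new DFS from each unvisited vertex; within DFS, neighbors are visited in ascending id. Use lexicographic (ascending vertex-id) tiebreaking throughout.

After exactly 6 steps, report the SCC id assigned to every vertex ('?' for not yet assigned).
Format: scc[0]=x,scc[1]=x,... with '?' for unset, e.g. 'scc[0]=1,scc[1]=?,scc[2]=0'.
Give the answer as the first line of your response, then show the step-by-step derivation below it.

scc[0]=4,scc[1]=2,scc[2]=?,scc[3]=1,scc[4]=3,scc[5]=?,scc[6]=0,scc[7]=1

step 1: low=(low[0]=0,low[1]=2,low[2]=?,low[3]=3,low[4]=1,low[5]=?,low[6]=4,low[7]=?); scc=(scc[0]=?,scc[1]=?,scc[2]=?,scc[3]=?,scc[4]=?,scc[5]=?,scc[6]=0,scc[7]=?)
step 2: low=(low[0]=0,low[1]=2,low[2]=?,low[3]=3,low[4]=1,low[5]=?,low[6]=4,low[7]=3); scc=(scc[0]=?,scc[1]=?,scc[2]=?,scc[3]=?,scc[4]=?,scc[5]=?,scc[6]=0,scc[7]=?)
step 3: low=(low[0]=0,low[1]=2,low[2]=?,low[3]=3,low[4]=1,low[5]=?,low[6]=4,low[7]=3); scc=(scc[0]=?,scc[1]=?,scc[2]=?,scc[3]=1,scc[4]=?,scc[5]=?,scc[6]=0,scc[7]=1)
step 4: low=(low[0]=0,low[1]=2,low[2]=?,low[3]=3,low[4]=1,low[5]=?,low[6]=4,low[7]=3); scc=(scc[0]=?,scc[1]=2,scc[2]=?,scc[3]=1,scc[4]=?,scc[5]=?,scc[6]=0,scc[7]=1)
step 5: low=(low[0]=0,low[1]=2,low[2]=?,low[3]=3,low[4]=1,low[5]=?,low[6]=4,low[7]=3); scc=(scc[0]=?,scc[1]=2,scc[2]=?,scc[3]=1,scc[4]=3,scc[5]=?,scc[6]=0,scc[7]=1)
step 6: low=(low[0]=0,low[1]=2,low[2]=?,low[3]=3,low[4]=1,low[5]=?,low[6]=4,low[7]=3); scc=(scc[0]=4,scc[1]=2,scc[2]=?,scc[3]=1,scc[4]=3,scc[5]=?,scc[6]=0,scc[7]=1)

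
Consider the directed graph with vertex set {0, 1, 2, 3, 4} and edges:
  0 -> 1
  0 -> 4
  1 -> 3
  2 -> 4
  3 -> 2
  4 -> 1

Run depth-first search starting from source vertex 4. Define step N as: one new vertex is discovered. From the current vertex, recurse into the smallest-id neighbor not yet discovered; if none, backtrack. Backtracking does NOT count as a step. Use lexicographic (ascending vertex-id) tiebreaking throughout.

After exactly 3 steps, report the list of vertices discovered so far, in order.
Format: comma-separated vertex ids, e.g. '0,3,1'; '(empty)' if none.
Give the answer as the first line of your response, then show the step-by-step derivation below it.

4,1,3

step 1: discover 4; path=4; order=4
step 2: discover 1; path=4>1; order=4,1
step 3: discover 3; path=4>1>3; order=4,1,3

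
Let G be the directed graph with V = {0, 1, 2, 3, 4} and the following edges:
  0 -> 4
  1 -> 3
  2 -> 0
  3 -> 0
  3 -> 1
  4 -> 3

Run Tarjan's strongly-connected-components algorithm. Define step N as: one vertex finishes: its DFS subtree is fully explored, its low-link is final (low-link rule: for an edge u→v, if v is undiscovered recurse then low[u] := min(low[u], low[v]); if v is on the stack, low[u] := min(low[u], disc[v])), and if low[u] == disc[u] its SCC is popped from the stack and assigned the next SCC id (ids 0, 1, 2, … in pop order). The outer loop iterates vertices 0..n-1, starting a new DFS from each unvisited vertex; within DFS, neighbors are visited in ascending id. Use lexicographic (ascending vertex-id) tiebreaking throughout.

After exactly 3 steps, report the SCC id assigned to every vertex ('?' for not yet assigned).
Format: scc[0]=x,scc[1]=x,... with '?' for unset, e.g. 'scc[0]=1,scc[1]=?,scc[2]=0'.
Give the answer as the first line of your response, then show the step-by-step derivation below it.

scc[0]=?,scc[1]=?,scc[2]=?,scc[3]=?,scc[4]=?

step 1: low=(low[0]=0,low[1]=2,low[2]=?,low[3]=0,low[4]=1); scc=(scc[0]=?,scc[1]=?,scc[2]=?,scc[3]=?,scc[4]=?)
step 2: low=(low[0]=0,low[1]=2,low[2]=?,low[3]=0,low[4]=1); scc=(scc[0]=?,scc[1]=?,scc[2]=?,scc[3]=?,scc[4]=?)
step 3: low=(low[0]=0,low[1]=2,low[2]=?,low[3]=0,low[4]=0); scc=(scc[0]=?,scc[1]=?,scc[2]=?,scc[3]=?,scc[4]=?)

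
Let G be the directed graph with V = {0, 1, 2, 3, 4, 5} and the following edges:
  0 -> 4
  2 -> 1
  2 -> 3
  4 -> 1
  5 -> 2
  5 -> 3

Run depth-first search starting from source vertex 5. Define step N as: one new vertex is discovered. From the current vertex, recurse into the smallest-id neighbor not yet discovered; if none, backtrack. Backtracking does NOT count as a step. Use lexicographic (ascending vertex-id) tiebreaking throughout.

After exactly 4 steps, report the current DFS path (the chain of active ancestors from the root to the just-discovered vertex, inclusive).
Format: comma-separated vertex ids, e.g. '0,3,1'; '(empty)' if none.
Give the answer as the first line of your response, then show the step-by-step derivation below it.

5,2,3

step 1: discover 5; path=5; order=5
step 2: discover 2; path=5>2; order=5,2
step 3: discover 1; path=5>2>1; order=5,2,1
step 4: discover 3; path=5>2>3; order=5,2,1,3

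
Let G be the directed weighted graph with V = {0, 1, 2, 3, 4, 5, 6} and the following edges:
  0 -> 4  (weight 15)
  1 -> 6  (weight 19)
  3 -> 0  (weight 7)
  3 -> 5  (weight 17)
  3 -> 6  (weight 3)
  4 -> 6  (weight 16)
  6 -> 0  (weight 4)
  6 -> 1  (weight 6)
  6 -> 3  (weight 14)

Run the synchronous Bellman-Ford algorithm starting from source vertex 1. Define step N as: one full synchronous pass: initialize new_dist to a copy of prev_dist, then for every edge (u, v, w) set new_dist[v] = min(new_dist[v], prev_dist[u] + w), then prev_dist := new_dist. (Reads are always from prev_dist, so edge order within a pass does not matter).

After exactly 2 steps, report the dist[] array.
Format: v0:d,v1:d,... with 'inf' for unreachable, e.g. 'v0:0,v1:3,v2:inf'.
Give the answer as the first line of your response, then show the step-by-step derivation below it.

v0:23,v1:0,v2:inf,v3:33,v4:inf,v5:inf,v6:19

step 1: dist = v0:inf,v1:0,v2:inf,v3:inf,v4:inf,v5:inf,v6:19
step 2: dist = v0:23,v1:0,v2:inf,v3:33,v4:inf,v5:inf,v6:19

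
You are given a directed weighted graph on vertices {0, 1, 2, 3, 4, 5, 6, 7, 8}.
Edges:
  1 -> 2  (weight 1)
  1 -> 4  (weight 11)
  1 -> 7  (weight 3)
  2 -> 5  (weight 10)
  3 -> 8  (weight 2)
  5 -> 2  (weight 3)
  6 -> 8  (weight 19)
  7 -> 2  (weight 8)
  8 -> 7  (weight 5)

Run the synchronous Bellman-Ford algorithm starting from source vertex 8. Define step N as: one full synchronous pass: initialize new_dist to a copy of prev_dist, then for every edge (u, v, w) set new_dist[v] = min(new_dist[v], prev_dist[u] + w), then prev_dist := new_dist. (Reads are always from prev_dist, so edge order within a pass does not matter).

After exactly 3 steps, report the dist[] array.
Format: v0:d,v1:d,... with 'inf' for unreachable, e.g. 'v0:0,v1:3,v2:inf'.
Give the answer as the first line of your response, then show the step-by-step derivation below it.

v0:inf,v1:inf,v2:13,v3:inf,v4:inf,v5:23,v6:inf,v7:5,v8:0

step 1: dist = v0:inf,v1:inf,v2:inf,v3:inf,v4:inf,v5:inf,v6:inf,v7:5,v8:0
step 2: dist = v0:inf,v1:inf,v2:13,v3:inf,v4:inf,v5:inf,v6:inf,v7:5,v8:0
step 3: dist = v0:inf,v1:inf,v2:13,v3:inf,v4:inf,v5:23,v6:inf,v7:5,v8:0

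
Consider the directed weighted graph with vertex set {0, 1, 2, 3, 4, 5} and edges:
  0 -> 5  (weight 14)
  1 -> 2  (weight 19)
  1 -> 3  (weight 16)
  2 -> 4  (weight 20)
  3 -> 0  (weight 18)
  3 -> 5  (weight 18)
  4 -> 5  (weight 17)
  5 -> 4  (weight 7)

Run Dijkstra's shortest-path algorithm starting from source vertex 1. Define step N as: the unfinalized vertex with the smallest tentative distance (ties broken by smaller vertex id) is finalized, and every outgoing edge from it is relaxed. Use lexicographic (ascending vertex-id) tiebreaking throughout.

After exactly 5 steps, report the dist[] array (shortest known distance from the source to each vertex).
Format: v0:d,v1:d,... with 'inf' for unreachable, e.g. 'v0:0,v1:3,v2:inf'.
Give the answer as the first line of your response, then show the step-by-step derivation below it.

v0:34,v1:0,v2:19,v3:16,v4:39,v5:34

step 1: dist = v0:inf,v1:0,v2:19,v3:16,v4:inf,v5:inf
step 2: dist = v0:34,v1:0,v2:19,v3:16,v4:inf,v5:34
step 3: dist = v0:34,v1:0,v2:19,v3:16,v4:39,v5:34
step 4: dist = v0:34,v1:0,v2:19,v3:16,v4:39,v5:34
step 5: dist = v0:34,v1:0,v2:19,v3:16,v4:39,v5:34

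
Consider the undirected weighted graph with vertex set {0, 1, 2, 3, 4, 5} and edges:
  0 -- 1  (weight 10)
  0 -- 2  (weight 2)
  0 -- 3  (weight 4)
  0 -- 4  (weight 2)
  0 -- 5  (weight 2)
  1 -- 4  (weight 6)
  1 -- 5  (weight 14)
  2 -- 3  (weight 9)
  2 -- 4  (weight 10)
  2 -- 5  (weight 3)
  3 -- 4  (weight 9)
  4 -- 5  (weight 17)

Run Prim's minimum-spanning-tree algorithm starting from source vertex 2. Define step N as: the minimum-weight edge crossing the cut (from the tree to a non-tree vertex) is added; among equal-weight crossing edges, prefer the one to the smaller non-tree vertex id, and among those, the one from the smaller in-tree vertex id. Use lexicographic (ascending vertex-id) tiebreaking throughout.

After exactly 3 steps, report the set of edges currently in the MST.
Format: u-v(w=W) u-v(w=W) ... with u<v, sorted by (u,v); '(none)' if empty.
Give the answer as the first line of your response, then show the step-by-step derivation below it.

0-2(w=2) 0-4(w=2) 0-5(w=2)

step 1: add edge 0-2 (w=2); MST = {0-2(w=2)}
step 2: add edge 0-4 (w=2); MST = {0-2(w=2) 0-4(w=2)}
step 3: add edge 0-5 (w=2); MST = {0-2(w=2) 0-4(w=2) 0-5(w=2)}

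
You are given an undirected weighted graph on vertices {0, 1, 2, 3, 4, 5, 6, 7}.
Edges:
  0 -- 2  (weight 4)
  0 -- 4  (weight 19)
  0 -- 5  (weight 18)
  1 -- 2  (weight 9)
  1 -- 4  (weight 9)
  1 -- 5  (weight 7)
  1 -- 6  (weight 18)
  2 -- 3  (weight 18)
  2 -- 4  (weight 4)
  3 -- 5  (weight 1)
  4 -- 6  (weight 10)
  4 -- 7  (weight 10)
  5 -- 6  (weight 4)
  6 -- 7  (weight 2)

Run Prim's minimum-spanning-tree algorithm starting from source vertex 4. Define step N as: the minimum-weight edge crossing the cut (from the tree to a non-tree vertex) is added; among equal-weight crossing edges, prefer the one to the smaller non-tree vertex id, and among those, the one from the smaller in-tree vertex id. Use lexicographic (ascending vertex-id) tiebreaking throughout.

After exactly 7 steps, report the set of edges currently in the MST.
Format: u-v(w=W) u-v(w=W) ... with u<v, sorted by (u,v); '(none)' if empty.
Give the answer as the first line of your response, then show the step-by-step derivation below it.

0-2(w=4) 1-2(w=9) 1-5(w=7) 2-4(w=4) 3-5(w=1) 5-6(w=4) 6-7(w=2)

step 1: add edge 2-4 (w=4); MST = {2-4(w=4)}
step 2: add edge 0-2 (w=4); MST = {0-2(w=4) 2-4(w=4)}
step 3: add edge 1-2 (w=9); MST = {0-2(w=4) 1-2(w=9) 2-4(w=4)}
step 4: add edge 1-5 (w=7); MST = {0-2(w=4) 1-2(w=9) 1-5(w=7) 2-4(w=4)}
step 5: add edge 3-5 (w=1); MST = {0-2(w=4) 1-2(w=9) 1-5(w=7) 2-4(w=4) 3-5(w=1)}
step 6: add edge 5-6 (w=4); MST = {0-2(w=4) 1-2(w=9) 1-5(w=7) 2-4(w=4) 3-5(w=1) 5-6(w=4)}
step 7: add edge 6-7 (w=2); MST = {0-2(w=4) 1-2(w=9) 1-5(w=7) 2-4(w=4) 3-5(w=1) 5-6(w=4) 6-7(w=2)}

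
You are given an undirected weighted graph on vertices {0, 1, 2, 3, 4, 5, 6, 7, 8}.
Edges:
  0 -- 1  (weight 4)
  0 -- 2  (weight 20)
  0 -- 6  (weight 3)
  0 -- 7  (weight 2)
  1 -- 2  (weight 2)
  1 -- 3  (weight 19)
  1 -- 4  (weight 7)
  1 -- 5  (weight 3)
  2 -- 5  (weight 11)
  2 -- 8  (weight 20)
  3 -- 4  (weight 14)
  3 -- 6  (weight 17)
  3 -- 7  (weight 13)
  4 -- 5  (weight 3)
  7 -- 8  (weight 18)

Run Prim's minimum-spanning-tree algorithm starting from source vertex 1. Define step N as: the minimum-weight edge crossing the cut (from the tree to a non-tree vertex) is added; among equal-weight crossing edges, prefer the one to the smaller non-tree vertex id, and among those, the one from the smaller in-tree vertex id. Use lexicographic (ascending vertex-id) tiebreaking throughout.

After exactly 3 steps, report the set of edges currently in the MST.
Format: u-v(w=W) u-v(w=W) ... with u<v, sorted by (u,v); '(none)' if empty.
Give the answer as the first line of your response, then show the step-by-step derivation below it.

1-2(w=2) 1-5(w=3) 4-5(w=3)

step 1: add edge 1-2 (w=2); MST = {1-2(w=2)}
step 2: add edge 1-5 (w=3); MST = {1-2(w=2) 1-5(w=3)}
step 3: add edge 4-5 (w=3); MST = {1-2(w=2) 1-5(w=3) 4-5(w=3)}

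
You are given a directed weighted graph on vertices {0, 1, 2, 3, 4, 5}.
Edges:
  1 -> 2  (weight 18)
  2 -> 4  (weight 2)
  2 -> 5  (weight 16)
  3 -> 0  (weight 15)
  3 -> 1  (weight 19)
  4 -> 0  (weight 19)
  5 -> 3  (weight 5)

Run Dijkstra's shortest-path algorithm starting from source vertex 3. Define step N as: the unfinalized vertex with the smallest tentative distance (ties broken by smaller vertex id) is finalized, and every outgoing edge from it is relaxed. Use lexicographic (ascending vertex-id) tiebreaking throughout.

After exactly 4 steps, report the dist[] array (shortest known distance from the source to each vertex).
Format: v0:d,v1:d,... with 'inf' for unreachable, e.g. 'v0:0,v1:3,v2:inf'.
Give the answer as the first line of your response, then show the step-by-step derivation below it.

v0:15,v1:19,v2:37,v3:0,v4:39,v5:53

step 1: dist = v0:15,v1:19,v2:inf,v3:0,v4:inf,v5:inf
step 2: dist = v0:15,v1:19,v2:inf,v3:0,v4:inf,v5:inf
step 3: dist = v0:15,v1:19,v2:37,v3:0,v4:inf,v5:inf
step 4: dist = v0:15,v1:19,v2:37,v3:0,v4:39,v5:53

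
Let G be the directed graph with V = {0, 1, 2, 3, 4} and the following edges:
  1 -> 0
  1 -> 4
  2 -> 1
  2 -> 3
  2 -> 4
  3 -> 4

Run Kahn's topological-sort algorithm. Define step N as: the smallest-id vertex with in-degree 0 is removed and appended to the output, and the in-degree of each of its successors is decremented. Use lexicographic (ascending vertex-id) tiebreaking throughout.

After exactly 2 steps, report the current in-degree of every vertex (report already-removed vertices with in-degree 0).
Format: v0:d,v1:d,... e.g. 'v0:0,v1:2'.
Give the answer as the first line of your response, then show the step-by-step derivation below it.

v0:0,v1:0,v2:0,v3:0,v4:1

step 1: output 2; order=[2]; indeg=(1,0,0,0,2)
step 2: output 1; order=[2,1]; indeg=(0,0,0,0,1)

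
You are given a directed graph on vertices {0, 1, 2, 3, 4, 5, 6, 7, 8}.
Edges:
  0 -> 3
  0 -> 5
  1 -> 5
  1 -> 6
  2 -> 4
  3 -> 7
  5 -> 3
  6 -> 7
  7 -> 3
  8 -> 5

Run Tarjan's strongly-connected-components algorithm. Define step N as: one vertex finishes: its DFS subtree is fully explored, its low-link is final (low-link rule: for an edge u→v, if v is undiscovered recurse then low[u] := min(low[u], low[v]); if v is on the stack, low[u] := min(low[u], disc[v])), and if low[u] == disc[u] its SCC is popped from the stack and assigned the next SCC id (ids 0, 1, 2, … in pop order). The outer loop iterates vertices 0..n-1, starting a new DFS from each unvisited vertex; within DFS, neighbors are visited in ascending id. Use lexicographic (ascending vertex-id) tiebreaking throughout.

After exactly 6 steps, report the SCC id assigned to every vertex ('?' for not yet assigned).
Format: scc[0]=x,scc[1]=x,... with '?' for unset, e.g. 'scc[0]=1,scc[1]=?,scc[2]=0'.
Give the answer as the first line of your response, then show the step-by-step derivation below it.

scc[0]=2,scc[1]=4,scc[2]=?,scc[3]=0,scc[4]=?,scc[5]=1,scc[6]=3,scc[7]=0,scc[8]=?

step 1: low=(low[0]=0,low[1]=?,low[2]=?,low[3]=1,low[4]=?,low[5]=?,low[6]=?,low[7]=1,low[8]=?); scc=(scc[0]=?,scc[1]=?,scc[2]=?,scc[3]=?,scc[4]=?,scc[5]=?,scc[6]=?,scc[7]=?,scc[8]=?)
step 2: low=(low[0]=0,low[1]=?,low[2]=?,low[3]=1,low[4]=?,low[5]=?,low[6]=?,low[7]=1,low[8]=?); scc=(scc[0]=?,scc[1]=?,scc[2]=?,scc[3]=0,scc[4]=?,scc[5]=?,scc[6]=?,scc[7]=0,scc[8]=?)
step 3: low=(low[0]=0,low[1]=?,low[2]=?,low[3]=1,low[4]=?,low[5]=3,low[6]=?,low[7]=1,low[8]=?); scc=(scc[0]=?,scc[1]=?,scc[2]=?,scc[3]=0,scc[4]=?,scc[5]=1,scc[6]=?,scc[7]=0,scc[8]=?)
step 4: low=(low[0]=0,low[1]=?,low[2]=?,low[3]=1,low[4]=?,low[5]=3,low[6]=?,low[7]=1,low[8]=?); scc=(scc[0]=2,scc[1]=?,scc[2]=?,scc[3]=0,scc[4]=?,scc[5]=1,scc[6]=?,scc[7]=0,scc[8]=?)
step 5: low=(low[0]=0,low[1]=4,low[2]=?,low[3]=1,low[4]=?,low[5]=3,low[6]=5,low[7]=1,low[8]=?); scc=(scc[0]=2,scc[1]=?,scc[2]=?,scc[3]=0,scc[4]=?,scc[5]=1,scc[6]=3,scc[7]=0,scc[8]=?)
step 6: low=(low[0]=0,low[1]=4,low[2]=?,low[3]=1,low[4]=?,low[5]=3,low[6]=5,low[7]=1,low[8]=?); scc=(scc[0]=2,scc[1]=4,scc[2]=?,scc[3]=0,scc[4]=?,scc[5]=1,scc[6]=3,scc[7]=0,scc[8]=?)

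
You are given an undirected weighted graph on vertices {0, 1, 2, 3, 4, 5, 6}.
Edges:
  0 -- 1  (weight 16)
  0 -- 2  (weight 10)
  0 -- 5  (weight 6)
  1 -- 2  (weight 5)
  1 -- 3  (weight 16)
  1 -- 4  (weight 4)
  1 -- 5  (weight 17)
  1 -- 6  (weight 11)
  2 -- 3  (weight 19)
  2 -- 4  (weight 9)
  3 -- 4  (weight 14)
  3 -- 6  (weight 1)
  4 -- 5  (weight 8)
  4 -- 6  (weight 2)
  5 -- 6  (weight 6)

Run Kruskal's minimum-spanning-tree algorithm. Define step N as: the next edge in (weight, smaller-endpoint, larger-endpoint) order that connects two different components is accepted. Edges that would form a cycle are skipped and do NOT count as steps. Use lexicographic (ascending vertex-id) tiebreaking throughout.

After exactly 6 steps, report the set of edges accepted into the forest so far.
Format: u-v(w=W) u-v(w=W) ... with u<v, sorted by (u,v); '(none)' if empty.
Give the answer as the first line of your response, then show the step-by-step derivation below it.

0-5(w=6) 1-2(w=5) 1-4(w=4) 3-6(w=1) 4-6(w=2) 5-6(w=6)

step 1: add edge 3-6 (w=1); MST = {3-6(w=1)}
step 2: add edge 4-6 (w=2); MST = {3-6(w=1) 4-6(w=2)}
step 3: add edge 1-4 (w=4); MST = {1-4(w=4) 3-6(w=1) 4-6(w=2)}
step 4: add edge 1-2 (w=5); MST = {1-2(w=5) 1-4(w=4) 3-6(w=1) 4-6(w=2)}
step 5: add edge 0-5 (w=6); MST = {0-5(w=6) 1-2(w=5) 1-4(w=4) 3-6(w=1) 4-6(w=2)}
step 6: add edge 5-6 (w=6); MST = {0-5(w=6) 1-2(w=5) 1-4(w=4) 3-6(w=1) 4-6(w=2) 5-6(w=6)}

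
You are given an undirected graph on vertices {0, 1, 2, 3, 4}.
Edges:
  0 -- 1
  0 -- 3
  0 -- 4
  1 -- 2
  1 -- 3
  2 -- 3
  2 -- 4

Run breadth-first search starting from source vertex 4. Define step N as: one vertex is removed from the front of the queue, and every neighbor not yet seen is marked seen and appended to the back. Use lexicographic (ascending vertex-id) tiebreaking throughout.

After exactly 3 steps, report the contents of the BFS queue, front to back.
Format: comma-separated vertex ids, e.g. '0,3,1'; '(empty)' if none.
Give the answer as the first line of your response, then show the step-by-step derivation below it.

1,3

step 1: dequeue 4; queue=[0,2]; order=4
step 2: dequeue 0; queue=[2,1,3]; order=4,0
step 3: dequeue 2; queue=[1,3]; order=4,0,2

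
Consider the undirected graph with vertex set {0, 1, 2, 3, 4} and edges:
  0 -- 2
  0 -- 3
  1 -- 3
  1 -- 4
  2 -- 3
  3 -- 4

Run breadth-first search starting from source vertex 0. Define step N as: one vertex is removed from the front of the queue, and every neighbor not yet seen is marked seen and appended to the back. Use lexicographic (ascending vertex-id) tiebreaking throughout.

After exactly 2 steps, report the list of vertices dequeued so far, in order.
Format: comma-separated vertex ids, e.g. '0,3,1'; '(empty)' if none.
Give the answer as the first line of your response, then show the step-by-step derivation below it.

0,2

step 1: dequeue 0; queue=[2,3]; order=0
step 2: dequeue 2; queue=[3]; order=0,2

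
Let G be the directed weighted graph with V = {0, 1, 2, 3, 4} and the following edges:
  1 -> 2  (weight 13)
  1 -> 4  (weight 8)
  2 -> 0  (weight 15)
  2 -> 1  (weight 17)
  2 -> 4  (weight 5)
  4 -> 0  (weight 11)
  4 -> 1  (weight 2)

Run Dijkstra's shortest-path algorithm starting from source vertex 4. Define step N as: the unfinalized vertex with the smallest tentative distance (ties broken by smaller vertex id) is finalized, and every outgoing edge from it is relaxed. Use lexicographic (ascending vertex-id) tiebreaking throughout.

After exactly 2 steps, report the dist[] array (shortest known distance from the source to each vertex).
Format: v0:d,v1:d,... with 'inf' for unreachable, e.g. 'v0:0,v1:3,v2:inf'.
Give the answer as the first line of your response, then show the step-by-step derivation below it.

v0:11,v1:2,v2:15,v3:inf,v4:0

step 1: dist = v0:11,v1:2,v2:inf,v3:inf,v4:0
step 2: dist = v0:11,v1:2,v2:15,v3:inf,v4:0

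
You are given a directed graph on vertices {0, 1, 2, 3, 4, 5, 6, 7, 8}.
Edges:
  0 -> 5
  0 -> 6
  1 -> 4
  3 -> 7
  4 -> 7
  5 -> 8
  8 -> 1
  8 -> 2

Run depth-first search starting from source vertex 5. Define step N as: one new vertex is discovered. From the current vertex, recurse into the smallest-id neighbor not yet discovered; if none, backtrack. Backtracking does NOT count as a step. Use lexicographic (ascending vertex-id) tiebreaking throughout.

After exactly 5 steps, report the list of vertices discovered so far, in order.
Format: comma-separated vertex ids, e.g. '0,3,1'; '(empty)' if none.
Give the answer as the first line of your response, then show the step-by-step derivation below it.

5,8,1,4,7

step 1: discover 5; path=5; order=5
step 2: discover 8; path=5>8; order=5,8
step 3: discover 1; path=5>8>1; order=5,8,1
step 4: discover 4; path=5>8>1>4; order=5,8,1,4
step 5: discover 7; path=5>8>1>4>7; order=5,8,1,4,7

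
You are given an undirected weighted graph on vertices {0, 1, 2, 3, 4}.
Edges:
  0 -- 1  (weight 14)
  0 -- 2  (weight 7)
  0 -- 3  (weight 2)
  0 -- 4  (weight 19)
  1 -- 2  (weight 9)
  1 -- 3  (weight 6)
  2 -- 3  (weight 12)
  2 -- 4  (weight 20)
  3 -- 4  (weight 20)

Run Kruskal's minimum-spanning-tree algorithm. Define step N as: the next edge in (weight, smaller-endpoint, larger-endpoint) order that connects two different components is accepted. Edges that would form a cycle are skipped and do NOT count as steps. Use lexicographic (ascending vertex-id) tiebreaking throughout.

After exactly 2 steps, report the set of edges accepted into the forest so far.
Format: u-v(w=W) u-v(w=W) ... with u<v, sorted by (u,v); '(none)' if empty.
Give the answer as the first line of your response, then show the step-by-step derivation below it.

0-3(w=2) 1-3(w=6)

step 1: add edge 0-3 (w=2); MST = {0-3(w=2)}
step 2: add edge 1-3 (w=6); MST = {0-3(w=2) 1-3(w=6)}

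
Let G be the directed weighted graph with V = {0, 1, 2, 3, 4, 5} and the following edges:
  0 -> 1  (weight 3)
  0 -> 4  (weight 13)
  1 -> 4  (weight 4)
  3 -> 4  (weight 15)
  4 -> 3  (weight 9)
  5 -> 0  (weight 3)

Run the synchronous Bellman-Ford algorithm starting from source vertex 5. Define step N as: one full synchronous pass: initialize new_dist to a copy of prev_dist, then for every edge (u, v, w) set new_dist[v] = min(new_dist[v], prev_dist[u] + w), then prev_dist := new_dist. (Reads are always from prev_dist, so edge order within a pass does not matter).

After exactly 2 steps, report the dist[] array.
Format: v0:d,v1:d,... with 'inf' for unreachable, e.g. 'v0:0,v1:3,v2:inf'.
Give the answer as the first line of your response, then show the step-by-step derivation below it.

v0:3,v1:6,v2:inf,v3:inf,v4:16,v5:0

step 1: dist = v0:3,v1:inf,v2:inf,v3:inf,v4:inf,v5:0
step 2: dist = v0:3,v1:6,v2:inf,v3:inf,v4:16,v5:0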